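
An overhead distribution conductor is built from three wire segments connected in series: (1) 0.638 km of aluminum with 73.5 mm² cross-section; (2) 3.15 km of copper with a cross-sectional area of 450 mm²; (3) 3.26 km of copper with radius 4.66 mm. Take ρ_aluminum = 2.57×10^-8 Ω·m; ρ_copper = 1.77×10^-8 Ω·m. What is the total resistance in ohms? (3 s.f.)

1.19 Ω

Seg 1: A = 73.5 mm² = 7.350e-05 m²
R_1 = (2.57×10^-8)(638)/(7.350e-05) = 0.2231 Ω
Seg 2: A = 450 mm² = 4.500e-04 m²
R_2 = (1.77×10^-8)(3150)/(4.500e-04) = 0.1239 Ω
Seg 3: A = πr² = π(4.6600e-03 m)² = 6.822e-05 m²
R_3 = (1.77×10^-8)(3260)/(6.822e-05) = 0.8458 Ω
R_total = R_1 + R_2 + R_3 = 1.19 Ω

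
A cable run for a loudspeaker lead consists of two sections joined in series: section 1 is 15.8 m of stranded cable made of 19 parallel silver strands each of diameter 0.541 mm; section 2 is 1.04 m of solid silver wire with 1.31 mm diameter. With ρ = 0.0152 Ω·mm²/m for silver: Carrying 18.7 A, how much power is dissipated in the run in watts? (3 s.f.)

ρ = 0.0152 Ω·mm²/m = 1.52×10^-8 Ω·m
Section 1: A_strand = π(2.7050e-04)² = 2.299e-07 m²; R₁ = ρL/(N·A_s) = (1.52×10^-8)(15.8)/(19×2.299e-07) = 0.05499 Ω
Section 2: A = π(d/2)² = π(6.5500e-04 m)² = 1.348e-06 m²
R₂ = (1.52×10^-8)(1.04)/(1.348e-06) = 0.01173 Ω
R = R₁ + R₂ = 0.06672 Ω
P = I²R = (18.7)² × 0.06672 = 23.3 W

23.3 W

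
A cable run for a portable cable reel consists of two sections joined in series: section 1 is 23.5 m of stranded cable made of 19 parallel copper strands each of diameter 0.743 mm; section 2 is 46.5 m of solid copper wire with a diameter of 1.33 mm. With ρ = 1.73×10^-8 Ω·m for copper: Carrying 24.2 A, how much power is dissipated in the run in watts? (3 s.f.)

Section 1: A_strand = π(3.7150e-04)² = 4.336e-07 m²; R₁ = ρL/(N·A_s) = (1.73×10^-8)(23.5)/(19×4.336e-07) = 0.04935 Ω
Section 2: A = π(d/2)² = π(6.6500e-04 m)² = 1.389e-06 m²
R₂ = (1.73×10^-8)(46.5)/(1.389e-06) = 0.579 Ω
R = R₁ + R₂ = 0.6284 Ω
P = I²R = (24.2)² × 0.6284 = 368 W

368 W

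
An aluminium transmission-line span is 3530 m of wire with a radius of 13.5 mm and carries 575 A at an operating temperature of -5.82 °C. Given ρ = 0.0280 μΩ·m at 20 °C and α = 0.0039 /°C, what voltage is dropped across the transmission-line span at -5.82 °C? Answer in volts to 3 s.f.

ρ = 0.0280 μΩ·m = 2.80×10^-8 Ω·m
A = πr² = π(1.3500e-02 m)² = 5.726e-04 m²
R₍20₎ = ρL/A = (2.80×10^-8)(3530)/(5.726e-04) = 0.1726 Ω
R₍-5.82₎ = R₍20₎(1 + αΔT) = 0.1726 × (1 + 0.0039×-25.8) = 0.1552 Ω
V = IR = 575 × 0.1552 = 89.3 V

89.3 V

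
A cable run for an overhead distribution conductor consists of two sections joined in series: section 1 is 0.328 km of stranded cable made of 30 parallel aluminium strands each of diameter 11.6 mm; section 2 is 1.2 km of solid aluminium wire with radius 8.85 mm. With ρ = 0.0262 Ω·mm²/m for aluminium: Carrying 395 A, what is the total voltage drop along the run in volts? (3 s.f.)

ρ = 0.0262 Ω·mm²/m = 2.62×10^-8 Ω·m
Section 1: A_strand = π(5.8000e-03)² = 1.057e-04 m²; R₁ = ρL/(N·A_s) = (2.62×10^-8)(328)/(30×1.057e-04) = 0.00271 Ω
Section 2: A = πr² = π(8.8500e-03 m)² = 2.461e-04 m²
R₂ = (2.62×10^-8)(1200)/(2.461e-04) = 0.1278 Ω
R = R₁ + R₂ = 0.1305 Ω
V = IR = 395 × 0.1305 = 51.5 V

51.5 V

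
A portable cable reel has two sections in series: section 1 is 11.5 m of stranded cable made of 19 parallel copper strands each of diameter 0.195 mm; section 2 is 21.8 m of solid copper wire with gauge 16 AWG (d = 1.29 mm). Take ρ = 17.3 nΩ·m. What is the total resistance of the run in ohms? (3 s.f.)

ρ = 17.3 nΩ·m = 1.73×10^-8 Ω·m
Section 1: A_strand = π(9.7500e-05)² = 2.986e-08 m²; R₁ = ρL/(N·A_s) = (1.73×10^-8)(11.5)/(19×2.986e-08) = 0.3506 Ω
Section 2: A = π(1.29/2 mm)² = π(6.4500e-04 m)² = 1.307e-06 m²
R₂ = (1.73×10^-8)(21.8)/(1.307e-06) = 0.2886 Ω
R = R₁ + R₂ = 0.639 Ω

0.639 Ω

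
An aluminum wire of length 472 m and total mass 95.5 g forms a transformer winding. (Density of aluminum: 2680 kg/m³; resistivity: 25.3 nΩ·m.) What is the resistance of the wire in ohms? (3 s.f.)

ρ = 25.3 nΩ·m = 2.53×10^-8 Ω·m
A = m/(density·L) = 0.0955/(2680×472) = 7.5496e-08 m²
R = ρL/A = (2.53×10^-8)(472)/(7.5496e-08) = 158 Ω

158 Ω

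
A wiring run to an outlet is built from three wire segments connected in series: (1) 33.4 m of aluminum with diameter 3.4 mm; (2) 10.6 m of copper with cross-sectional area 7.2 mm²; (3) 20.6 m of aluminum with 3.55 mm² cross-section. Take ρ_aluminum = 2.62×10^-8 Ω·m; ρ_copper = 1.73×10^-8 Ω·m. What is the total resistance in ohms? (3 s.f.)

0.274 Ω

Seg 1: A = π(d/2)² = π(1.7000e-03 m)² = 9.079e-06 m²
R_1 = (2.62×10^-8)(33.4)/(9.079e-06) = 0.09638 Ω
Seg 2: A = 7.2 mm² = 7.200e-06 m²
R_2 = (1.73×10^-8)(10.6)/(7.200e-06) = 0.02547 Ω
Seg 3: A = 3.55 mm² = 3.550e-06 m²
R_3 = (2.62×10^-8)(20.6)/(3.550e-06) = 0.152 Ω
R_total = R_1 + R_2 + R_3 = 0.274 Ω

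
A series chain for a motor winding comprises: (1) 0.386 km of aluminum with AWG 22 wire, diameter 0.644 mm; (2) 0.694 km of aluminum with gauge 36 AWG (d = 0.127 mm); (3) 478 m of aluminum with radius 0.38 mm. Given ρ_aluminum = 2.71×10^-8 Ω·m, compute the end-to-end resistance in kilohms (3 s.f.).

1.55 kΩ

Seg 1: A = π(0.644/2 mm)² = π(3.2200e-04 m)² = 3.257e-07 m²
R_1 = (2.71×10^-8)(386)/(3.257e-07) = 32.11 Ω
Seg 2: A = π(0.127/2 mm)² = π(6.3500e-05 m)² = 1.267e-08 m²
R_2 = (2.71×10^-8)(694)/(1.267e-08) = 1485 Ω
Seg 3: A = πr² = π(3.8000e-04 m)² = 4.536e-07 m²
R_3 = (2.71×10^-8)(478)/(4.536e-07) = 28.55 Ω
R_total = R_1 + R_2 + R_3 = 1.55 kΩ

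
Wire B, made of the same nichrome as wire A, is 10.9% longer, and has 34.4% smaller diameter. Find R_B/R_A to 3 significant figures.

R ∝ L/d², so R_B/R_A = (1 + 10.9/100) × (1 − 34.4/100)⁻²
= 1.109 × 2.324 = 2.58

2.58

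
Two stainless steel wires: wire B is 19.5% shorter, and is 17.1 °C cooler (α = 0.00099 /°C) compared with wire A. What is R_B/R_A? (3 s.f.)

R ∝ ρL/d² with ρ ∝ (1+αΔT), so R_B/R_A = (1 − 19.5/100) × (1 − 0.00099×17.1)
= 0.805 × 0.9831 = 0.791

0.791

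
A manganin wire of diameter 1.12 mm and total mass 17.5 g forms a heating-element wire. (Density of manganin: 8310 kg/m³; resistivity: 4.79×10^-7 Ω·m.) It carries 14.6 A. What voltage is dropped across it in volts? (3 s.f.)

A = π(d/2)² = π(5.6000e-04 m)² = 9.8520e-07 m²
L = m/(density·A) = 0.0175/(8310×9.8520e-07) = 2.138 m
R = ρL/A = (4.79×10^-7)(2.138)/(9.8520e-07) = 1.039 Ω
V = IR = 14.6 × 1.039 = 15.2 V

15.2 V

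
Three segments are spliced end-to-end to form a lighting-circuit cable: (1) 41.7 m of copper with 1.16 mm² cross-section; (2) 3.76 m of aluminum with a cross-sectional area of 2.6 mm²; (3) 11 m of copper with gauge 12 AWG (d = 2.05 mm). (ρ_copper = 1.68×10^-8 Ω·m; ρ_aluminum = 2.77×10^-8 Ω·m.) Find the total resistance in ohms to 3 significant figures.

0.700 Ω

Seg 1: A = 1.16 mm² = 1.160e-06 m²
R_1 = (1.68×10^-8)(41.7)/(1.160e-06) = 0.6039 Ω
Seg 2: A = 2.6 mm² = 2.600e-06 m²
R_2 = (2.77×10^-8)(3.76)/(2.600e-06) = 0.04006 Ω
Seg 3: A = π(2.05/2 mm)² = π(1.0250e-03 m)² = 3.301e-06 m²
R_3 = (1.68×10^-8)(11)/(3.301e-06) = 0.05599 Ω
R_total = R_1 + R_2 + R_3 = 0.700 Ω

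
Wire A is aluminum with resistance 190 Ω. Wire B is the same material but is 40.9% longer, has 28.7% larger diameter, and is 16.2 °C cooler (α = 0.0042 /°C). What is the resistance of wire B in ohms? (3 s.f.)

151 Ω

R ∝ ρL/d² with ρ ∝ (1+αΔT), so R_B/R_A = (1 + 40.9/100) × (1 + 28.7/100)⁻² × (1 − 0.0042×16.2)
= 1.409 × 0.6037 × 0.932 = 0.7928
R_B = 0.7928 × 190 = 151 Ω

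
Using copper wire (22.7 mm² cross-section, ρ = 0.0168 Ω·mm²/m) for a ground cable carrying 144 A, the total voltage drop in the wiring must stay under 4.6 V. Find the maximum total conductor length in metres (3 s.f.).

ρ = 0.0168 Ω·mm²/m = 1.68×10^-8 Ω·m
A = 22.7 mm² = 2.270e-05 m²
L_max = V_max·A/(1·ρI) = (4.6)(2.270e-05)/(1.68×10^-8×144) = 43.2 m

43.2 m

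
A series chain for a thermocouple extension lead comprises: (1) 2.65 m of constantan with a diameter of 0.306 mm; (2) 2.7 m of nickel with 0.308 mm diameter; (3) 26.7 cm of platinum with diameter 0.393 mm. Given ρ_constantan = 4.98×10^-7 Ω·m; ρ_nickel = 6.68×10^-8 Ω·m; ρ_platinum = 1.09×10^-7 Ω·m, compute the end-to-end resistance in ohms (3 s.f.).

20.6 Ω

Seg 1: A = π(d/2)² = π(1.5300e-04 m)² = 7.354e-08 m²
R_1 = (4.98×10^-7)(2.65)/(7.354e-08) = 17.94 Ω
Seg 2: A = π(d/2)² = π(1.5400e-04 m)² = 7.451e-08 m²
R_2 = (6.68×10^-8)(2.7)/(7.451e-08) = 2.421 Ω
Seg 3: A = π(d/2)² = π(1.9650e-04 m)² = 1.213e-07 m²
R_3 = (1.09×10^-7)(0.267)/(1.213e-07) = 0.2399 Ω
R_total = R_1 + R_2 + R_3 = 20.6 Ω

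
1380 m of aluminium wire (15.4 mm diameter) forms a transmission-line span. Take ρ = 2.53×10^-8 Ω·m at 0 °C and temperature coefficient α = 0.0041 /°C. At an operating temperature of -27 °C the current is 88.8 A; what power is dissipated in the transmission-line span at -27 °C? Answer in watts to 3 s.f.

A = π(d/2)² = π(7.7000e-03 m)² = 1.863e-04 m²
R₍0₎ = ρL/A = (2.53×10^-8)(1380)/(1.863e-04) = 0.1874 Ω
R₍-27₎ = R₍0₎(1 + αΔT) = 0.1874 × (1 + 0.0041×-27) = 0.1667 Ω
P = I²R = (88.8)² × 0.1667 = 1310 W

1310 W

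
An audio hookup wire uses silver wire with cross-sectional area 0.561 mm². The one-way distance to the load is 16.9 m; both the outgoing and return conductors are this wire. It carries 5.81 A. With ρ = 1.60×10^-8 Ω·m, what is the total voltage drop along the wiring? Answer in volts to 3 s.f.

5.60 V

A = 0.561 mm² = 5.610e-07 m²
Total conductor length (both ways) L = 2 × 16.9 = 33.8 m
R = ρL/A = (1.60×10^-8)(33.8)/(5.610e-07) = 0.964 Ω
V = IR = 5.81 × 0.964 = 5.60 V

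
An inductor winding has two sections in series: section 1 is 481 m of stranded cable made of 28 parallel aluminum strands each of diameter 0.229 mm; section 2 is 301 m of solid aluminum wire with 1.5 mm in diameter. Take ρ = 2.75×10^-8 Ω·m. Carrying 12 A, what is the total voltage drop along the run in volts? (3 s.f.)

194 V

Section 1: A_strand = π(1.1450e-04)² = 4.119e-08 m²; R₁ = ρL/(N·A_s) = (2.75×10^-8)(481)/(28×4.119e-08) = 11.47 Ω
Section 2: A = π(d/2)² = π(7.5000e-04 m)² = 1.767e-06 m²
R₂ = (2.75×10^-8)(301)/(1.767e-06) = 4.684 Ω
R = R₁ + R₂ = 16.15 Ω
V = IR = 12 × 16.15 = 194 V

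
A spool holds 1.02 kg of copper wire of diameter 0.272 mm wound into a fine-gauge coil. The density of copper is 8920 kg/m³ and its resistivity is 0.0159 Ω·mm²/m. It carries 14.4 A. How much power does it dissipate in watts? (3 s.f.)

1.12×10^5 W

ρ = 0.0159 Ω·mm²/m = 1.59×10^-8 Ω·m
A = π(d/2)² = π(1.3600e-04 m)² = 5.8107e-08 m²
L = m/(density·A) = 1.02/(8920×5.8107e-08) = 1968 m
R = ρL/A = (1.59×10^-8)(1968)/(5.8107e-08) = 538.5 Ω
P = I²R = (14.4)² × 538.5 = 1.12×10^5 W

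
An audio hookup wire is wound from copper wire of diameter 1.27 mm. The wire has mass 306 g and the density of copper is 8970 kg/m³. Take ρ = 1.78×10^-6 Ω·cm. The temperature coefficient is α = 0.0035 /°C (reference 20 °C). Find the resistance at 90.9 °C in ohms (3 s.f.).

ρ = 1.78×10^-6 Ω·cm = 1.78×10^-8 Ω·m
A = π(d/2)² = π(6.3500e-04 m)² = 1.2668e-06 m²
L = m/(density·A) = 0.306/(8970×1.2668e-06) = 26.93 m
R = ρL/A = (1.78×10^-8)(26.93)/(1.2668e-06) = 0.3784 Ω
R(90.9 °C) = 0.3784 × (1 + 0.0035×70.9) = 0.472 Ω

0.472 Ω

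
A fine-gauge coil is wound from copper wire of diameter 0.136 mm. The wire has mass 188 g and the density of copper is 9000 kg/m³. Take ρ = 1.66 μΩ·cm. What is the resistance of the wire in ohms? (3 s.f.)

1640 Ω

ρ = 1.66 μΩ·cm = 1.66×10^-8 Ω·m
A = π(d/2)² = π(6.8000e-05 m)² = 1.4527e-08 m²
L = m/(density·A) = 0.188/(9000×1.4527e-08) = 1438 m
R = ρL/A = (1.66×10^-8)(1438)/(1.4527e-08) = 1640 Ω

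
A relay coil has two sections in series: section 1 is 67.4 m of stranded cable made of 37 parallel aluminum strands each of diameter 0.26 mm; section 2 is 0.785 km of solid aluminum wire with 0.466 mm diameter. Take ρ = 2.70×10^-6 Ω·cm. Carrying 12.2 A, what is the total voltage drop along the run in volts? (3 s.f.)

1530 V

ρ = 2.70×10^-6 Ω·cm = 2.70×10^-8 Ω·m
Section 1: A_strand = π(1.3000e-04)² = 5.309e-08 m²; R₁ = ρL/(N·A_s) = (2.70×10^-8)(67.4)/(37×5.309e-08) = 0.9264 Ω
Section 2: A = π(d/2)² = π(2.3300e-04 m)² = 1.706e-07 m²
R₂ = (2.70×10^-8)(785)/(1.706e-07) = 124.3 Ω
R = R₁ + R₂ = 125.2 Ω
V = IR = 12.2 × 125.2 = 1530 V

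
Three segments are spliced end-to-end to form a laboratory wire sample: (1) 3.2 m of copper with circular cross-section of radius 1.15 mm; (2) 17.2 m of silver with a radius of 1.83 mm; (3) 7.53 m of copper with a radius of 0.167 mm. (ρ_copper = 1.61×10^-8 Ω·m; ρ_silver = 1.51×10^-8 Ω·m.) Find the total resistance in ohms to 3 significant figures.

Seg 1: A = πr² = π(1.1500e-03 m)² = 4.155e-06 m²
R_1 = (1.61×10^-8)(3.2)/(4.155e-06) = 0.0124 Ω
Seg 2: A = πr² = π(1.8300e-03 m)² = 1.052e-05 m²
R_2 = (1.51×10^-8)(17.2)/(1.052e-05) = 0.02469 Ω
Seg 3: A = πr² = π(1.6700e-04 m)² = 8.762e-08 m²
R_3 = (1.61×10^-8)(7.53)/(8.762e-08) = 1.384 Ω
R_total = R_1 + R_2 + R_3 = 1.42 Ω

1.42 Ω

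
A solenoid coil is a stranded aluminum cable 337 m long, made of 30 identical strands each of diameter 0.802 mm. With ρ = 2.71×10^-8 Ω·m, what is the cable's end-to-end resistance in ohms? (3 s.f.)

A_strand = π(4.0100e-04 m)² = 5.052e-07 m²
R_strand = ρL/A = (2.71×10^-8)(337)/(5.052e-07) = 18.08 Ω
R_total = R_strand/N = 18.08/30 = 0.603 Ω

0.603 Ω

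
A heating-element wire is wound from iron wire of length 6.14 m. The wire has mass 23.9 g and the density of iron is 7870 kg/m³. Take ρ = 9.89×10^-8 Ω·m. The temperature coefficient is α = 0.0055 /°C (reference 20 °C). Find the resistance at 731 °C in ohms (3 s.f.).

A = m/(density·L) = 0.0239/(7870×6.14) = 4.9460e-07 m²
R = ρL/A = (9.89×10^-8)(6.14)/(4.9460e-07) = 1.228 Ω
R(731 °C) = 1.228 × (1 + 0.0055×711) = 6.03 Ω

6.03 Ω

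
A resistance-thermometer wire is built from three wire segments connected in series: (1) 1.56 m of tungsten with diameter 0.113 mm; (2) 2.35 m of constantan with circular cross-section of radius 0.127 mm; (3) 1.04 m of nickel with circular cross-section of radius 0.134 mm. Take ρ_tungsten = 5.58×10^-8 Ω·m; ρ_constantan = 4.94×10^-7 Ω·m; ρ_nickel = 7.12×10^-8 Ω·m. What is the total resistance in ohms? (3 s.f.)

Seg 1: A = π(d/2)² = π(5.6500e-05 m)² = 1.003e-08 m²
R_1 = (5.58×10^-8)(1.56)/(1.003e-08) = 8.68 Ω
Seg 2: A = πr² = π(1.2700e-04 m)² = 5.067e-08 m²
R_2 = (4.94×10^-7)(2.35)/(5.067e-08) = 22.91 Ω
Seg 3: A = πr² = π(1.3400e-04 m)² = 5.641e-08 m²
R_3 = (7.12×10^-8)(1.04)/(5.641e-08) = 1.313 Ω
R_total = R_1 + R_2 + R_3 = 32.9 Ω

32.9 Ω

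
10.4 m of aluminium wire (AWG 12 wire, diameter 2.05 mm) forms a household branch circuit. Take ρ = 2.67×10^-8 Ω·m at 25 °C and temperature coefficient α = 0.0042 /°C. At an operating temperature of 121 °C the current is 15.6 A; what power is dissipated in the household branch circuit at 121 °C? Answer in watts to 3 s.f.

28.7 W

A = π(2.05/2 mm)² = π(1.0250e-03 m)² = 3.301e-06 m²
R₍25₎ = ρL/A = (2.67×10^-8)(10.4)/(3.301e-06) = 0.08413 Ω
R₍121₎ = R₍25₎(1 + αΔT) = 0.08413 × (1 + 0.0042×96) = 0.1181 Ω
P = I²R = (15.6)² × 0.1181 = 28.7 W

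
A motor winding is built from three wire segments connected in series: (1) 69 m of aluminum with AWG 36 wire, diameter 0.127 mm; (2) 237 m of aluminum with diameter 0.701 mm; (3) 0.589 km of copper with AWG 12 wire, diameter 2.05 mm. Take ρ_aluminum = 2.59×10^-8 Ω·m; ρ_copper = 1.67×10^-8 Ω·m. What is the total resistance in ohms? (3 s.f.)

Seg 1: A = π(0.127/2 mm)² = π(6.3500e-05 m)² = 1.267e-08 m²
R_1 = (2.59×10^-8)(69)/(1.267e-08) = 141.1 Ω
Seg 2: A = π(d/2)² = π(3.5050e-04 m)² = 3.859e-07 m²
R_2 = (2.59×10^-8)(237)/(3.859e-07) = 15.9 Ω
Seg 3: A = π(2.05/2 mm)² = π(1.0250e-03 m)² = 3.301e-06 m²
R_3 = (1.67×10^-8)(589)/(3.301e-06) = 2.98 Ω
R_total = R_1 + R_2 + R_3 = 160 Ω

160 Ω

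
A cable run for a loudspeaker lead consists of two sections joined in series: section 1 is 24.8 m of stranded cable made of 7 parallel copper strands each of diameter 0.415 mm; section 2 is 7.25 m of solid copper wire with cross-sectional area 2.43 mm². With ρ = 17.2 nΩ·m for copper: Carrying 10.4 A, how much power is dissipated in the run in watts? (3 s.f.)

54.3 W

ρ = 17.2 nΩ·m = 1.72×10^-8 Ω·m
Section 1: A_strand = π(2.0750e-04)² = 1.353e-07 m²; R₁ = ρL/(N·A_s) = (1.72×10^-8)(24.8)/(7×1.353e-07) = 0.4505 Ω
Section 2: A = 2.43 mm² = 2.430e-06 m²
R₂ = (1.72×10^-8)(7.25)/(2.430e-06) = 0.05132 Ω
R = R₁ + R₂ = 0.5018 Ω
P = I²R = (10.4)² × 0.5018 = 54.3 W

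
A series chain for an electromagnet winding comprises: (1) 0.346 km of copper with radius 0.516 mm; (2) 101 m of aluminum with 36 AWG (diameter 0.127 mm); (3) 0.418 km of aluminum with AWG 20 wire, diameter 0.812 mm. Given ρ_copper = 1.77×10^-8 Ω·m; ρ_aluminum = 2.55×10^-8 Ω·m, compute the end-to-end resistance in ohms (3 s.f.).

231 Ω

Seg 1: A = πr² = π(5.1600e-04 m)² = 8.365e-07 m²
R_1 = (1.77×10^-8)(346)/(8.365e-07) = 7.322 Ω
Seg 2: A = π(0.127/2 mm)² = π(6.3500e-05 m)² = 1.267e-08 m²
R_2 = (2.55×10^-8)(101)/(1.267e-08) = 203.3 Ω
Seg 3: A = π(0.812/2 mm)² = π(4.0600e-04 m)² = 5.178e-07 m²
R_3 = (2.55×10^-8)(418)/(5.178e-07) = 20.58 Ω
R_total = R_1 + R_2 + R_3 = 231 Ω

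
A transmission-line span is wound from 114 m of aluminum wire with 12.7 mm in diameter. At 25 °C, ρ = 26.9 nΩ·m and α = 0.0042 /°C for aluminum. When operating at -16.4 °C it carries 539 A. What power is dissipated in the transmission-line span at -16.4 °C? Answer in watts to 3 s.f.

ρ = 26.9 nΩ·m = 2.69×10^-8 Ω·m
A = π(d/2)² = π(6.3500e-03 m)² = 1.267e-04 m²
R₍25₎ = ρL/A = (2.69×10^-8)(114)/(1.267e-04) = 0.02421 Ω
R₍-16.4₎ = R₍25₎(1 + αΔT) = 0.02421 × (1 + 0.0042×-41.4) = 0.02 Ω
P = I²R = (539)² × 0.02 = 5810 W

5810 W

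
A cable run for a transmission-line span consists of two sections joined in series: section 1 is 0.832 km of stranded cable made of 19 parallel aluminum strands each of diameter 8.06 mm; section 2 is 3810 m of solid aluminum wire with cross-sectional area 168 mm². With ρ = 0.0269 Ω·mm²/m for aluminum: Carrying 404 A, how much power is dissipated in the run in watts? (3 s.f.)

ρ = 0.0269 Ω·mm²/m = 2.69×10^-8 Ω·m
Section 1: A_strand = π(4.0300e-03)² = 5.102e-05 m²; R₁ = ρL/(N·A_s) = (2.69×10^-8)(832)/(19×5.102e-05) = 0.02309 Ω
Section 2: A = 168 mm² = 1.680e-04 m²
R₂ = (2.69×10^-8)(3810)/(1.680e-04) = 0.6101 Ω
R = R₁ + R₂ = 0.6331 Ω
P = I²R = (404)² × 0.6331 = 1.03×10^5 W

1.03×10^5 W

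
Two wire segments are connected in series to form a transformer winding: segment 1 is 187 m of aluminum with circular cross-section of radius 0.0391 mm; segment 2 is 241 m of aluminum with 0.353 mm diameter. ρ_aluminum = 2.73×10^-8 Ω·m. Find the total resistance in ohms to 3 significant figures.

Segment 1: A = πr² = π(3.9100e-05 m)² = 4.803e-09 m²
R₁ = ρL/A = (2.73×10^-8)(187)/(4.803e-09) = 1063 Ω
Segment 2: A = π(d/2)² = π(1.7650e-04 m)² = 9.787e-08 m²
R₂ = (2.73×10^-8)(241)/(9.787e-08) = 67.23 Ω
R = R₁ + R₂ = 1130 Ω

1130 Ω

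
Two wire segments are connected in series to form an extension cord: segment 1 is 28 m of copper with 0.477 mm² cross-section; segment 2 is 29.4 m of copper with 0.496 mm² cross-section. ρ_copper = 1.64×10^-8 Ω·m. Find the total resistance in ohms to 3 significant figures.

1.93 Ω

Segment 1: A = 0.477 mm² = 4.770e-07 m²
R₁ = ρL/A = (1.64×10^-8)(28)/(4.770e-07) = 0.9627 Ω
Segment 2: A = 0.496 mm² = 4.960e-07 m²
R₂ = (1.64×10^-8)(29.4)/(4.960e-07) = 0.9721 Ω
R = R₁ + R₂ = 1.93 Ω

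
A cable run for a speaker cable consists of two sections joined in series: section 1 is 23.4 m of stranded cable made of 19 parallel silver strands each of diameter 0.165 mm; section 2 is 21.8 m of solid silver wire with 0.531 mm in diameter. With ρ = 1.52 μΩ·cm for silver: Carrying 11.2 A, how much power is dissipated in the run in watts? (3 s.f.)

ρ = 1.52 μΩ·cm = 1.52×10^-8 Ω·m
Section 1: A_strand = π(8.2500e-05)² = 2.138e-08 m²; R₁ = ρL/(N·A_s) = (1.52×10^-8)(23.4)/(19×2.138e-08) = 0.8755 Ω
Section 2: A = π(d/2)² = π(2.6550e-04 m)² = 2.215e-07 m²
R₂ = (1.52×10^-8)(21.8)/(2.215e-07) = 1.496 Ω
R = R₁ + R₂ = 2.372 Ω
P = I²R = (11.2)² × 2.372 = 298 W

298 W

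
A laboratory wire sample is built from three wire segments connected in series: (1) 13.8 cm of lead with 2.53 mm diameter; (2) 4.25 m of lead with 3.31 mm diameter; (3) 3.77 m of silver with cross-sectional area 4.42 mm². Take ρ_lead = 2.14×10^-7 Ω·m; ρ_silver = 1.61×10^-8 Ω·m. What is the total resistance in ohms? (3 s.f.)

Seg 1: A = π(d/2)² = π(1.2650e-03 m)² = 5.027e-06 m²
R_1 = (2.14×10^-7)(0.138)/(5.027e-06) = 0.005874 Ω
Seg 2: A = π(d/2)² = π(1.6550e-03 m)² = 8.605e-06 m²
R_2 = (2.14×10^-7)(4.25)/(8.605e-06) = 0.1057 Ω
Seg 3: A = 4.42 mm² = 4.420e-06 m²
R_3 = (1.61×10^-8)(3.77)/(4.420e-06) = 0.01373 Ω
R_total = R_1 + R_2 + R_3 = 0.125 Ω

0.125 Ω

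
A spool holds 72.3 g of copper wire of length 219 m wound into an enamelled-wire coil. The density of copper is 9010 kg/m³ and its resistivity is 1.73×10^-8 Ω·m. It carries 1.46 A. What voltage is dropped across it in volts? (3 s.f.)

151 V

A = m/(density·L) = 0.0723/(9010×219) = 3.6641e-08 m²
R = ρL/A = (1.73×10^-8)(219)/(3.6641e-08) = 103.4 Ω
V = IR = 1.46 × 103.4 = 151 V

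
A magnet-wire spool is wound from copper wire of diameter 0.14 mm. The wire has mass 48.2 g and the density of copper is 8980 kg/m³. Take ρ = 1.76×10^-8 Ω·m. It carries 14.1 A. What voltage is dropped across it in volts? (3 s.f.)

5620 V

A = π(d/2)² = π(7.0000e-05 m)² = 1.5394e-08 m²
L = m/(density·A) = 0.0482/(8980×1.5394e-08) = 348.7 m
R = ρL/A = (1.76×10^-8)(348.7)/(1.5394e-08) = 398.6 Ω
V = IR = 14.1 × 398.6 = 5620 V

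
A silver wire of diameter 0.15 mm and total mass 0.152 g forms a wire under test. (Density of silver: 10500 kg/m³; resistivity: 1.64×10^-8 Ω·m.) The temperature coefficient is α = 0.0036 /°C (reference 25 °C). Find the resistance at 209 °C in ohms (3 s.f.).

1.26 Ω

A = π(d/2)² = π(7.5000e-05 m)² = 1.7671e-08 m²
L = m/(density·A) = 1.520×10^-4/(10500×1.7671e-08) = 0.8192 m
R = ρL/A = (1.64×10^-8)(0.8192)/(1.7671e-08) = 0.7602 Ω
R(209 °C) = 0.7602 × (1 + 0.0036×184) = 1.26 Ω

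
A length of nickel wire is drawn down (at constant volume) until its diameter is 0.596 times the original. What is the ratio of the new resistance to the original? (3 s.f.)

Volume constant ⇒ L' = L/r² with r = 0.596. R' = ρL'/A' = ρ(L/r²)/(πr²d₀²/4) = R/r⁴.
Factor = 7.93

7.93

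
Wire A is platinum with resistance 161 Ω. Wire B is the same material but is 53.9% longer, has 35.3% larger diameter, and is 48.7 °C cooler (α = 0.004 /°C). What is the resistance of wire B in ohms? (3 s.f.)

109 Ω

R ∝ ρL/d² with ρ ∝ (1+αΔT), so R_B/R_A = (1 + 53.9/100) × (1 + 35.3/100)⁻² × (1 − 0.004×48.7)
= 1.539 × 0.5463 × 0.8052 = 0.6769
R_B = 0.6769 × 161 = 109 Ω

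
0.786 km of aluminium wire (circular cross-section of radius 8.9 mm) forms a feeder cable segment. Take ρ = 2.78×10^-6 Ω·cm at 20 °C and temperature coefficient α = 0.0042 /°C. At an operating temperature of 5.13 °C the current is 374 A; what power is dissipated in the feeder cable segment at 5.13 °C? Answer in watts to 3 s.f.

11500 W

ρ = 2.78×10^-6 Ω·cm = 2.78×10^-8 Ω·m
A = πr² = π(8.9000e-03 m)² = 2.488e-04 m²
R₍20₎ = ρL/A = (2.78×10^-8)(786)/(2.488e-04) = 0.08781 Ω
R₍5.13₎ = R₍20₎(1 + αΔT) = 0.08781 × (1 + 0.0042×-14.9) = 0.08232 Ω
P = I²R = (374)² × 0.08232 = 11500 W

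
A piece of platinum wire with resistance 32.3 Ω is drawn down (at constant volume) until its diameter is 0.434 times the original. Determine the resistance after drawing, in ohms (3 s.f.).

Volume constant ⇒ L' = L/r² with r = 0.434. R' = ρL'/A' = ρ(L/r²)/(πr²d₀²/4) = R/r⁴.
R' = 28.19 × 32.3 = 910 Ω

910 Ω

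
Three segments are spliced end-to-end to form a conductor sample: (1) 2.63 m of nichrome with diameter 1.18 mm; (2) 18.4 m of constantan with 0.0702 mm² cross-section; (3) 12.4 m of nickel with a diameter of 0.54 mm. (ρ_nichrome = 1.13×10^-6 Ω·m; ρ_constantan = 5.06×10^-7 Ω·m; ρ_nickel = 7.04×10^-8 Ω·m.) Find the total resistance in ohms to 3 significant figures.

139 Ω

Seg 1: A = π(d/2)² = π(5.9000e-04 m)² = 1.094e-06 m²
R_1 = (1.13×10^-6)(2.63)/(1.094e-06) = 2.718 Ω
Seg 2: A = 0.0702 mm² = 7.020e-08 m²
R_2 = (5.06×10^-7)(18.4)/(7.020e-08) = 132.6 Ω
Seg 3: A = π(d/2)² = π(2.7000e-04 m)² = 2.290e-07 m²
R_3 = (7.04×10^-8)(12.4)/(2.290e-07) = 3.812 Ω
R_total = R_1 + R_2 + R_3 = 139 Ω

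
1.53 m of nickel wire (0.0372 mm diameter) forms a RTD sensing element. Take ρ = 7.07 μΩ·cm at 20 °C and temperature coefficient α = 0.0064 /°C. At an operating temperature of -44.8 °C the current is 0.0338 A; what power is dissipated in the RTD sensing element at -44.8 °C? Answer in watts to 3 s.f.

ρ = 7.07 μΩ·cm = 7.07×10^-8 Ω·m
A = π(d/2)² = π(1.8600e-05 m)² = 1.087e-09 m²
R₍20₎ = ρL/A = (7.07×10^-8)(1.53)/(1.087e-09) = 99.53 Ω
R₍-44.8₎ = R₍20₎(1 + αΔT) = 99.53 × (1 + 0.0064×-64.8) = 58.25 Ω
P = I²R = (0.0338)² × 58.25 = 0.0665 W

0.0665 W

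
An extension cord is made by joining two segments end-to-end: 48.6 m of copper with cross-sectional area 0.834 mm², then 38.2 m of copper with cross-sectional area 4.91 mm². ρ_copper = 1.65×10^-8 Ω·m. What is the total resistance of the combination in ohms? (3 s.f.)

1.09 Ω

Segment 1: A = 0.834 mm² = 8.340e-07 m²
R₁ = ρL/A = (1.65×10^-8)(48.6)/(8.340e-07) = 0.9615 Ω
Segment 2: A = 4.91 mm² = 4.910e-06 m²
R₂ = (1.65×10^-8)(38.2)/(4.910e-06) = 0.1284 Ω
R = R₁ + R₂ = 1.09 Ω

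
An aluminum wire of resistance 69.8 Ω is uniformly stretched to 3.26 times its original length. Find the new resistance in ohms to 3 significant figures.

742 Ω

Volume constant ⇒ A' = A/k with k = 3.26. R' = ρ(kL)/(A/k) = k²R.
R' = 10.63 × 69.8 = 742 Ω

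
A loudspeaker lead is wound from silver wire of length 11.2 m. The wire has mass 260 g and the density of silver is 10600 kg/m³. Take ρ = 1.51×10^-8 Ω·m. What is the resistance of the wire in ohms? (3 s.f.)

0.0772 Ω

A = m/(density·L) = 0.26/(10600×11.2) = 2.1900e-06 m²
R = ρL/A = (1.51×10^-8)(11.2)/(2.1900e-06) = 0.0772 Ω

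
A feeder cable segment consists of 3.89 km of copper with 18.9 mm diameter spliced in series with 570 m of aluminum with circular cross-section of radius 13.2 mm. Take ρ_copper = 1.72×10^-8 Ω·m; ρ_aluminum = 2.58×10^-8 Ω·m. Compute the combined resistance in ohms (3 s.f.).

Segment 1: A = π(d/2)² = π(9.4500e-03 m)² = 2.806e-04 m²
R₁ = ρL/A = (1.72×10^-8)(3890)/(2.806e-04) = 0.2385 Ω
Segment 2: A = πr² = π(1.3200e-02 m)² = 5.474e-04 m²
R₂ = (2.58×10^-8)(570)/(5.474e-04) = 0.02687 Ω
R = R₁ + R₂ = 0.265 Ω

0.265 Ω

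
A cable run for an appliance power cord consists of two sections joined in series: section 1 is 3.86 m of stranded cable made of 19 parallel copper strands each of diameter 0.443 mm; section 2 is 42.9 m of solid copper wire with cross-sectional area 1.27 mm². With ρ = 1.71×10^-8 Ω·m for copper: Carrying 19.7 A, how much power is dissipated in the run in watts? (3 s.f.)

Section 1: A_strand = π(2.2150e-04)² = 1.541e-07 m²; R₁ = ρL/(N·A_s) = (1.71×10^-8)(3.86)/(19×1.541e-07) = 0.02254 Ω
Section 2: A = 1.27 mm² = 1.270e-06 m²
R₂ = (1.71×10^-8)(42.9)/(1.270e-06) = 0.5776 Ω
R = R₁ + R₂ = 0.6002 Ω
P = I²R = (19.7)² × 0.6002 = 233 W

233 W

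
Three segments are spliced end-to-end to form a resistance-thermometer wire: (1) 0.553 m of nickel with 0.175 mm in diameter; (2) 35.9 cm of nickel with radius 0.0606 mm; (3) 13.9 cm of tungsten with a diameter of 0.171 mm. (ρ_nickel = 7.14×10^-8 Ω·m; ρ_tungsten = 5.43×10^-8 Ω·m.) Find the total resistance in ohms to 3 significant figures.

Seg 1: A = π(d/2)² = π(8.7500e-05 m)² = 2.405e-08 m²
R_1 = (7.14×10^-8)(0.553)/(2.405e-08) = 1.642 Ω
Seg 2: A = πr² = π(6.0600e-05 m)² = 1.154e-08 m²
R_2 = (7.14×10^-8)(0.359)/(1.154e-08) = 2.222 Ω
Seg 3: A = π(d/2)² = π(8.5500e-05 m)² = 2.297e-08 m²
R_3 = (5.43×10^-8)(0.139)/(2.297e-08) = 0.3286 Ω
R_total = R_1 + R_2 + R_3 = 4.19 Ω

4.19 Ω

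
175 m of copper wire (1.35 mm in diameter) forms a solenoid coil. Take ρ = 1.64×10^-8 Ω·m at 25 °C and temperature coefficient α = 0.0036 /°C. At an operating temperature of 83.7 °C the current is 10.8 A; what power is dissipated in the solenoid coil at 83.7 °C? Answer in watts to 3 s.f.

283 W

A = π(d/2)² = π(6.7500e-04 m)² = 1.431e-06 m²
R₍25₎ = ρL/A = (1.64×10^-8)(175)/(1.431e-06) = 2.005 Ω
R₍83.7₎ = R₍25₎(1 + αΔT) = 2.005 × (1 + 0.0036×58.7) = 2.429 Ω
P = I²R = (10.8)² × 2.429 = 283 W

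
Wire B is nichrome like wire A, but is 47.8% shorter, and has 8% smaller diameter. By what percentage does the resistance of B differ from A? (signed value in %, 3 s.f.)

-38.3%

R ∝ L/d², so R_B/R_A = (1 − 47.8/100) × (1 − 8/100)⁻²
= 0.522 × 1.181 = 0.6167
(R_B − R_A)/R_A = 0.6167 − 1 = -38.3%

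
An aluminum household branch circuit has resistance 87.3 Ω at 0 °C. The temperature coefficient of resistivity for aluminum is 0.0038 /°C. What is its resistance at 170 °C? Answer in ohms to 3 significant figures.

144 Ω

ΔT = 170 − 0 = 170 °C
R = R₀(1 + αΔT) = 87.3 × (1 + 0.0038×170) = 87.3 × 1.646 = 144 Ω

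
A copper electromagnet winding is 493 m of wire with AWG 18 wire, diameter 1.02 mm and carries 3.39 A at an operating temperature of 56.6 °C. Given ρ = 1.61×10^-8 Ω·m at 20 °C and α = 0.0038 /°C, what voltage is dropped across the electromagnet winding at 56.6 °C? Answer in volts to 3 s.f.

A = π(1.02/2 mm)² = π(5.1000e-04 m)² = 8.171e-07 m²
R₍20₎ = ρL/A = (1.61×10^-8)(493)/(8.171e-07) = 9.714 Ω
R₍56.6₎ = R₍20₎(1 + αΔT) = 9.714 × (1 + 0.0038×36.6) = 11.06 Ω
V = IR = 3.39 × 11.06 = 37.5 V

37.5 V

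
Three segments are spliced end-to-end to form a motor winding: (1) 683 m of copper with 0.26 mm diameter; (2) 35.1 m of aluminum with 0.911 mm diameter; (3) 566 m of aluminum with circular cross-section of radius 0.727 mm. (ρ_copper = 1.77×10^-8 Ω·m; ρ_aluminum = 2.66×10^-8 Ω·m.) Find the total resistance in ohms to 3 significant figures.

238 Ω

Seg 1: A = π(d/2)² = π(1.3000e-04 m)² = 5.309e-08 m²
R_1 = (1.77×10^-8)(683)/(5.309e-08) = 227.7 Ω
Seg 2: A = π(d/2)² = π(4.5550e-04 m)² = 6.518e-07 m²
R_2 = (2.66×10^-8)(35.1)/(6.518e-07) = 1.432 Ω
Seg 3: A = πr² = π(7.2700e-04 m)² = 1.660e-06 m²
R_3 = (2.66×10^-8)(566)/(1.660e-06) = 9.067 Ω
R_total = R_1 + R_2 + R_3 = 238 Ω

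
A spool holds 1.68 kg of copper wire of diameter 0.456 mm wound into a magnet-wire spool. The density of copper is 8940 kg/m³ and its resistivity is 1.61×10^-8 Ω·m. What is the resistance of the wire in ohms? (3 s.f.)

113 Ω

A = π(d/2)² = π(2.2800e-04 m)² = 1.6331e-07 m²
L = m/(density·A) = 1.68/(8940×1.6331e-07) = 1151 m
R = ρL/A = (1.61×10^-8)(1151)/(1.6331e-07) = 113 Ω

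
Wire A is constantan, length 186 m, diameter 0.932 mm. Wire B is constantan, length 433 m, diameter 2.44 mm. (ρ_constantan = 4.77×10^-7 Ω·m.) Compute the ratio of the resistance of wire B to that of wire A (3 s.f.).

R ∝ ρL/d², so R_B/R_A = (L_B/L_A) × (d_A/d_B)²
= (433/186) × (0.932/2.44)² = 0.340

0.340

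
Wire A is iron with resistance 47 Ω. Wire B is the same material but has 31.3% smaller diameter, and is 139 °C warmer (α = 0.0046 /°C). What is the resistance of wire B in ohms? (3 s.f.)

R ∝ ρL/d² with ρ ∝ (1+αΔT), so R_B/R_A = (1 − 31.3/100)⁻² × (1 + 0.0046×139)
= 2.119 × 1.639 = 3.474
R_B = 3.474 × 47 = 163 Ω

163 Ω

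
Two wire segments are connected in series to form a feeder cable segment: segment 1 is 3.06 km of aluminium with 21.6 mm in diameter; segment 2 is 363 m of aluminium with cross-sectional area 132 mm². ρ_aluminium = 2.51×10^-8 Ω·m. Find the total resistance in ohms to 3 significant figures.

Segment 1: A = π(d/2)² = π(1.0800e-02 m)² = 3.664e-04 m²
R₁ = ρL/A = (2.51×10^-8)(3060)/(3.664e-04) = 0.2096 Ω
Segment 2: A = 132 mm² = 1.320e-04 m²
R₂ = (2.51×10^-8)(363)/(1.320e-04) = 0.06903 Ω
R = R₁ + R₂ = 0.279 Ω

0.279 Ω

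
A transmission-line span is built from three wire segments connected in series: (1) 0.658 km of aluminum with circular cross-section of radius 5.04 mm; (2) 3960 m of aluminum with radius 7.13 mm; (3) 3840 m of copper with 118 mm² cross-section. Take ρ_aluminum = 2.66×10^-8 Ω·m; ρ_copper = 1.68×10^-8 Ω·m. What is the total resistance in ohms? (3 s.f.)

1.43 Ω

Seg 1: A = πr² = π(5.0400e-03 m)² = 7.980e-05 m²
R_1 = (2.66×10^-8)(658)/(7.980e-05) = 0.2193 Ω
Seg 2: A = πr² = π(7.1300e-03 m)² = 1.597e-04 m²
R_2 = (2.66×10^-8)(3960)/(1.597e-04) = 0.6596 Ω
Seg 3: A = 118 mm² = 1.180e-04 m²
R_3 = (1.68×10^-8)(3840)/(1.180e-04) = 0.5467 Ω
R_total = R_1 + R_2 + R_3 = 1.43 Ω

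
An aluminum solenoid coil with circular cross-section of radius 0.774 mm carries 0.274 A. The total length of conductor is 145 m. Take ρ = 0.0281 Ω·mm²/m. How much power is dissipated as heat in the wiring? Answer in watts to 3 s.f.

ρ = 0.0281 Ω·mm²/m = 2.81×10^-8 Ω·m
A = πr² = π(7.7400e-04 m)² = 1.882e-06 m²
R = ρL/A = (2.81×10^-8)(145)/(1.882e-06) = 2.165 Ω
P = I²R = (0.274)² × 2.165 = 0.163 W

0.163 W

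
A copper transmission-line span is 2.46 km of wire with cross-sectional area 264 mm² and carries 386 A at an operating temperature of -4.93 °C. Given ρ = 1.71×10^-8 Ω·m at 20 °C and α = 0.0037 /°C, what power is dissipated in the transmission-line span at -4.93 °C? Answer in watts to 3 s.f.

21600 W

A = 264 mm² = 2.640e-04 m²
R₍20₎ = ρL/A = (1.71×10^-8)(2460)/(2.640e-04) = 0.1593 Ω
R₍-4.93₎ = R₍20₎(1 + αΔT) = 0.1593 × (1 + 0.0037×-24.9) = 0.1446 Ω
P = I²R = (386)² × 0.1446 = 21600 W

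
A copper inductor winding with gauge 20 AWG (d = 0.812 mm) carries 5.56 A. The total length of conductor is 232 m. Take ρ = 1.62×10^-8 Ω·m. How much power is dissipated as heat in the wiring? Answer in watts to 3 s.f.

224 W

A = π(0.812/2 mm)² = π(4.0600e-04 m)² = 5.178e-07 m²
R = ρL/A = (1.62×10^-8)(232)/(5.178e-07) = 7.258 Ω
P = I²R = (5.56)² × 7.258 = 224 W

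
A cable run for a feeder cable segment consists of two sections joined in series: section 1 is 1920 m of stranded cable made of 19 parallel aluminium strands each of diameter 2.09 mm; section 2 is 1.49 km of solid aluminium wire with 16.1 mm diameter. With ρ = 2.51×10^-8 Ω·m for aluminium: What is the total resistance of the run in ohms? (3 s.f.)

Section 1: A_strand = π(1.0450e-03)² = 3.431e-06 m²; R₁ = ρL/(N·A_s) = (2.51×10^-8)(1920)/(19×3.431e-06) = 0.7393 Ω
Section 2: A = π(d/2)² = π(8.0500e-03 m)² = 2.036e-04 m²
R₂ = (2.51×10^-8)(1490)/(2.036e-04) = 0.1837 Ω
R = R₁ + R₂ = 0.923 Ω

0.923 Ω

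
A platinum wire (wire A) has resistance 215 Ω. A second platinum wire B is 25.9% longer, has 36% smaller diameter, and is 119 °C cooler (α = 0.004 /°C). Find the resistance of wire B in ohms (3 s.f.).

346 Ω

R ∝ ρL/d² with ρ ∝ (1+αΔT), so R_B/R_A = (1 + 25.9/100) × (1 − 36/100)⁻² × (1 − 0.004×119)
= 1.259 × 2.441 × 0.524 = 1.611
R_B = 1.611 × 215 = 346 Ω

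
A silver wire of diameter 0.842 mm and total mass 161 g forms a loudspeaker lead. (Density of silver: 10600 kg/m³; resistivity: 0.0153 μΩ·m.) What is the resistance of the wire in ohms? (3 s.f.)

ρ = 0.0153 μΩ·m = 1.53×10^-8 Ω·m
A = π(d/2)² = π(4.2100e-04 m)² = 5.5682e-07 m²
L = m/(density·A) = 0.161/(10600×5.5682e-07) = 27.28 m
R = ρL/A = (1.53×10^-8)(27.28)/(5.5682e-07) = 0.750 Ω

0.750 Ω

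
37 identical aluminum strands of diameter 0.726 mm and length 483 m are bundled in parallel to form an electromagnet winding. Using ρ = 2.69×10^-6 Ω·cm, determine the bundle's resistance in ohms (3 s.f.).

ρ = 2.69×10^-6 Ω·cm = 2.69×10^-8 Ω·m
A_strand = π(3.6300e-04 m)² = 4.140e-07 m²
R_strand = ρL/A = (2.69×10^-8)(483)/(4.140e-07) = 31.39 Ω
R_total = R_strand/N = 31.39/37 = 0.848 Ω

0.848 Ω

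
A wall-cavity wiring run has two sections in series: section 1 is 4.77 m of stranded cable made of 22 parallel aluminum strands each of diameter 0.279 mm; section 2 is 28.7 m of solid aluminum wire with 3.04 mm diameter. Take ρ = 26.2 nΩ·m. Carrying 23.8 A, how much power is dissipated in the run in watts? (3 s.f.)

ρ = 26.2 nΩ·m = 2.62×10^-8 Ω·m
Section 1: A_strand = π(1.3950e-04)² = 6.114e-08 m²; R₁ = ρL/(N·A_s) = (2.62×10^-8)(4.77)/(22×6.114e-08) = 0.09292 Ω
Section 2: A = π(d/2)² = π(1.5200e-03 m)² = 7.258e-06 m²
R₂ = (2.62×10^-8)(28.7)/(7.258e-06) = 0.1036 Ω
R = R₁ + R₂ = 0.1965 Ω
P = I²R = (23.8)² × 0.1965 = 111 W

111 W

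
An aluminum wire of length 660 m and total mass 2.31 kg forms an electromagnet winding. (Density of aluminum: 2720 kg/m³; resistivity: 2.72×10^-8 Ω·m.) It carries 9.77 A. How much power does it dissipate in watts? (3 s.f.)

A = m/(density·L) = 2.31/(2720×660) = 1.2868e-06 m²
R = ρL/A = (2.72×10^-8)(660)/(1.2868e-06) = 13.95 Ω
P = I²R = (9.77)² × 13.95 = 1330 W

1330 W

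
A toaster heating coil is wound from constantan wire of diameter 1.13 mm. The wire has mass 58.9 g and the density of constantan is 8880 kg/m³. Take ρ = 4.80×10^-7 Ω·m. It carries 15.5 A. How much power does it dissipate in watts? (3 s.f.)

761 W

A = π(d/2)² = π(5.6500e-04 m)² = 1.0029e-06 m²
L = m/(density·A) = 0.0589/(8880×1.0029e-06) = 6.614 m
R = ρL/A = (4.80×10^-7)(6.614)/(1.0029e-06) = 3.166 Ω
P = I²R = (15.5)² × 3.166 = 761 W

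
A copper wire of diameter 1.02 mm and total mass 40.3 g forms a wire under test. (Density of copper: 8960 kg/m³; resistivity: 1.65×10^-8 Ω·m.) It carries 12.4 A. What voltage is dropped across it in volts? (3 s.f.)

1.38 V

A = π(d/2)² = π(5.1000e-04 m)² = 8.1713e-07 m²
L = m/(density·A) = 0.0403/(8960×8.1713e-07) = 5.504 m
R = ρL/A = (1.65×10^-8)(5.504)/(8.1713e-07) = 0.1111 Ω
V = IR = 12.4 × 0.1111 = 1.38 V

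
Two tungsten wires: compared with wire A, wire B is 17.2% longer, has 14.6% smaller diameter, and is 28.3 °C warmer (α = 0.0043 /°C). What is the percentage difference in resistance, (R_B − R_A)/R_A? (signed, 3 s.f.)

80.3%

R ∝ ρL/d² with ρ ∝ (1+αΔT), so R_B/R_A = (1 + 17.2/100) × (1 − 14.6/100)⁻² × (1 + 0.0043×28.3)
= 1.172 × 1.371 × 1.122 = 1.802
(R_B − R_A)/R_A = 1.802 − 1 = 80.3%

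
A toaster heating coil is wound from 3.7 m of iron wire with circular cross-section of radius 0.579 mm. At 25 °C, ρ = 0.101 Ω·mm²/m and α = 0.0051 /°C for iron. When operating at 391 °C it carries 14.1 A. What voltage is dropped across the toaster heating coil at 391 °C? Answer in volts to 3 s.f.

ρ = 0.101 Ω·mm²/m = 1.01×10^-7 Ω·m
A = πr² = π(5.7900e-04 m)² = 1.053e-06 m²
R₍25₎ = ρL/A = (1.01×10^-7)(3.7)/(1.053e-06) = 0.3548 Ω
R₍391₎ = R₍25₎(1 + αΔT) = 0.3548 × (1 + 0.0051×366) = 1.017 Ω
V = IR = 14.1 × 1.017 = 14.3 V

14.3 V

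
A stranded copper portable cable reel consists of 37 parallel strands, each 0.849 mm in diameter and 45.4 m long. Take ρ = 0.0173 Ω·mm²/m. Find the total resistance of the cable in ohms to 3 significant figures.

ρ = 0.0173 Ω·mm²/m = 1.73×10^-8 Ω·m
A_strand = π(4.2450e-04 m)² = 5.661e-07 m²
R_strand = ρL/A = (1.73×10^-8)(45.4)/(5.661e-07) = 1.387 Ω
R_total = R_strand/N = 1.387/37 = 0.0375 Ω

0.0375 Ω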